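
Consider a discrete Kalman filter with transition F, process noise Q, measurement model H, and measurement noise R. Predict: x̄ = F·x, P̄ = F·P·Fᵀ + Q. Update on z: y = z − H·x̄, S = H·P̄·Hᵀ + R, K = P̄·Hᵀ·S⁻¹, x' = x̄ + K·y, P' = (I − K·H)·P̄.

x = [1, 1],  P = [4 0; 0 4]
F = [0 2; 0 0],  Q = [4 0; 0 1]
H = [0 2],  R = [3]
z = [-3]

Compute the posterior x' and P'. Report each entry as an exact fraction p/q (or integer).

x' = [2, -6/7]
P' = [20 0; 0 3/7]

x̄ = F·x = [2, 0]
P̄ = F·P·Fᵀ + Q = [20 0; 0 1]
y = z − H·x̄ = [-3]
S = H·P̄·Hᵀ + R = [7]
K = P̄·Hᵀ·S⁻¹ = [0; 2/7]
x' = x̄ + K·y = [2, -6/7]
P' = (I − K·H)·P̄ = [20 0; 0 3/7]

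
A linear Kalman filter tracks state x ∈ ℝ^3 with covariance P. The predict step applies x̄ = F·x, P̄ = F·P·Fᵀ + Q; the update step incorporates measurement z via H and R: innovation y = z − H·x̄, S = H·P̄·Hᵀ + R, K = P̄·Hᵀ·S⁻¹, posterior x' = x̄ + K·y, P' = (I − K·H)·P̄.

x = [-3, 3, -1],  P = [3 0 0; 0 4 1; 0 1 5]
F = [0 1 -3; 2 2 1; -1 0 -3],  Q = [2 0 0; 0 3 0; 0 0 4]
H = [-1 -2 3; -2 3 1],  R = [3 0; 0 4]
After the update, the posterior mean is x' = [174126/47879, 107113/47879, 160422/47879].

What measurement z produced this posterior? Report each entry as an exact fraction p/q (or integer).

x̄ = F·x = [6, -1, 6]
P̄ = F·P·Fᵀ + Q = [45 -12 42; -12 40 -27; 42 -27 52]
S = H·P̄·Hᵀ + R = [700 -489; -489 410]
K = P̄·Hᵀ·S⁻¹ = [1974/47879 -7455/47879; -3877/47879 9039/47879; 13623/47879 3052/47879]
x' − x̄ = [-113148/47879, 154992/47879, -126852/47879] = K·y
y = (KᵀK)⁻¹·Kᵀ·(x' − x̄) = [-12, 12]
z = y + H·x̄ = [-12, 12] + [14, -9] = [2, 3]

z = [2, 3]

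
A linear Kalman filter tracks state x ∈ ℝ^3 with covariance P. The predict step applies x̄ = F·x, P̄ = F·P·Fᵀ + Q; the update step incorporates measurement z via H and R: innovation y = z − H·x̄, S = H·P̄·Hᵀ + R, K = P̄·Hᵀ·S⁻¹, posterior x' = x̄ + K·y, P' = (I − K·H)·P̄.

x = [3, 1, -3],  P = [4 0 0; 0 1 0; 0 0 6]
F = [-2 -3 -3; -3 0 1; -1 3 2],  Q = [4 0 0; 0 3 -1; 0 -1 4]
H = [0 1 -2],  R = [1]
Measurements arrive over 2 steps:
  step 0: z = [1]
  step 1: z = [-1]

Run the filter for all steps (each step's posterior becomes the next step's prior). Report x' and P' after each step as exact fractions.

step 0: x̄ = F·x = [0, -12, -6]
step 0: P̄ = F·P·Fᵀ + Q = [83 6 -37; 6 45 23; -37 23 41]
step 0: y = z − H·x̄ = [1]
step 0: S = H·P̄·Hᵀ + R = [118]
step 0: K = P̄·Hᵀ·S⁻¹ = [40/59; -1/118; -1/2]
step 0: x' = x̄ + K·y = [40/59, -1417/118, -13/2]
step 0: P' = (I − K·H)·P̄ = [1697/59 394/59 3; 394/59 5309/118 45/2; 3 45/2 23/2]
step 1: x̄ = F·x = [3196/59, -1007/118, -5865/118]
step 1: P̄ = F·P·Fᵀ + Q = [67768/59 8949/59 -45839/59; 8949/59 30133/118 11173/118; -45839/59 11173/118 82791/118]
step 1: y = z − H·x̄ = [-10841/118]
step 1: S = H·P̄·Hᵀ + R = [316723/118]
step 1: K = P̄·Hᵀ·S⁻¹ = [201254/316723; 7787/316723; -154409/316723]
step 1: x' = x̄ + K·y = [-1333061/316723, -3418296/316723, -1556207/316723]
step 1: P' = (I − K·H)·P̄ = [20544034/316723 34758842/316723 17278794/316723; 34758842/316723 80365905/316723 40179059/316723; 17278794/316723 40179059/316723 20166734/316723]

step 0: x' = [40/59, -1417/118, -13/2], P' = [1697/59 394/59 3; 394/59 5309/118 45/2; 3 45/2 23/2]
step 1: x' = [-1333061/316723, -3418296/316723, -1556207/316723], P' = [20544034/316723 34758842/316723 17278794/316723; 34758842/316723 80365905/316723 40179059/316723; 17278794/316723 40179059/316723 20166734/316723]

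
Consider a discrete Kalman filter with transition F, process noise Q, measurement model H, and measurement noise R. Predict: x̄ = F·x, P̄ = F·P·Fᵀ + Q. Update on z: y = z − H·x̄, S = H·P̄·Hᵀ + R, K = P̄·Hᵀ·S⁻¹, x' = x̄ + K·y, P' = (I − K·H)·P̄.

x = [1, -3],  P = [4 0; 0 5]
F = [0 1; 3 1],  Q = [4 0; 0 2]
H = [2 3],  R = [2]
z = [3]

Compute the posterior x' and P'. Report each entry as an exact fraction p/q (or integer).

x' = [-1158/485, 1251/485]
P' = [3276/485 -2162/485; -2162/485 1534/485]

x̄ = F·x = [-3, 0]
P̄ = F·P·Fᵀ + Q = [9 5; 5 43]
y = z − H·x̄ = [9]
S = H·P̄·Hᵀ + R = [485]
K = P̄·Hᵀ·S⁻¹ = [33/485; 139/485]
x' = x̄ + K·y = [-1158/485, 1251/485]
P' = (I − K·H)·P̄ = [3276/485 -2162/485; -2162/485 1534/485]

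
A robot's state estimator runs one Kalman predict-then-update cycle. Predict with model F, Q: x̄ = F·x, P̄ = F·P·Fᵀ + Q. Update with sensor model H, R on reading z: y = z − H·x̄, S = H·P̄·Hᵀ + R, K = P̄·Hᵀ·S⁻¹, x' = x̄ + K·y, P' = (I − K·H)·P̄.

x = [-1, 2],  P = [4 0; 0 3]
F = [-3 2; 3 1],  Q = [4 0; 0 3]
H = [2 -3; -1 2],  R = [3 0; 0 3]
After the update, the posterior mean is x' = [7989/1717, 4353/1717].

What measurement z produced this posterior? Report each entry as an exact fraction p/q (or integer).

z = [2, 1]

x̄ = F·x = [7, -1]
P̄ = F·P·Fᵀ + Q = [52 -30; -30 42]
S = H·P̄·Hᵀ + R = [949 -566; -566 343]
K = P̄·Hᵀ·S⁻¹ = [1050/1717 1172/1717; 242/1717 970/1717]
x' − x̄ = [-4030/1717, 6070/1717] = K·y
y = (KᵀK)⁻¹·Kᵀ·(x' − x̄) = [-15, 10]
z = y + H·x̄ = [-15, 10] + [17, -9] = [2, 1]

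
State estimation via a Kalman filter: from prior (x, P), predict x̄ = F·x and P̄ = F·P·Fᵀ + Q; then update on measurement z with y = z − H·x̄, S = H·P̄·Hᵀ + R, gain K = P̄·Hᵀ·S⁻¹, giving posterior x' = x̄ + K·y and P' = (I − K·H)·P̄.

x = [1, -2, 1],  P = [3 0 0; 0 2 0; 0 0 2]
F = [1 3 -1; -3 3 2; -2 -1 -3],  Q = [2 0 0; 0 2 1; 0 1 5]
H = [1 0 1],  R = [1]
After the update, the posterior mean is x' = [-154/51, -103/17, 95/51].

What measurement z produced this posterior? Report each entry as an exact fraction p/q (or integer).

x̄ = F·x = [-6, -7, -3]
P̄ = F·P·Fᵀ + Q = [25 5 -6; 5 55 1; -6 1 37]
S = H·P̄·Hᵀ + R = [51]
K = P̄·Hᵀ·S⁻¹ = [19/51; 2/17; 31/51]
x' − x̄ = [152/51, 16/17, 248/51] = K·y
y = (KᵀK)⁻¹·Kᵀ·(x' − x̄) = [8]
z = y + H·x̄ = [8] + [-9] = [-1]

z = [-1]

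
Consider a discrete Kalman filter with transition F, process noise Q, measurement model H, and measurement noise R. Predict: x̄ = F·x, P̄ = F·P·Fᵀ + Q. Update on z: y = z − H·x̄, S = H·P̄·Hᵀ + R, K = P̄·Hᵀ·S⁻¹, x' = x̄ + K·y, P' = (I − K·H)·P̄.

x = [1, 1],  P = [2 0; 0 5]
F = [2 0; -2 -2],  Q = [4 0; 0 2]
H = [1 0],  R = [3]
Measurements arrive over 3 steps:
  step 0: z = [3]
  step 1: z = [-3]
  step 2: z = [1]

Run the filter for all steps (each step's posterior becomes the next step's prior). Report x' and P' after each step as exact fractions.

step 0: x̄ = F·x = [2, -4]
step 0: P̄ = F·P·Fᵀ + Q = [12 -8; -8 30]
step 0: y = z − H·x̄ = [1]
step 0: S = H·P̄·Hᵀ + R = [15]
step 0: K = P̄·Hᵀ·S⁻¹ = [4/5; -8/15]
step 0: x' = x̄ + K·y = [14/5, -68/15]
step 0: P' = (I − K·H)·P̄ = [12/5 -8/5; -8/5 386/15]
step 1: x̄ = F·x = [28/5, 52/15]
step 1: P̄ = F·P·Fᵀ + Q = [68/5 -16/5; -16/5 1526/15]
step 1: y = z − H·x̄ = [-43/5]
step 1: S = H·P̄·Hᵀ + R = [83/5]
step 1: K = P̄·Hᵀ·S⁻¹ = [68/83; -16/83]
step 1: x' = x̄ + K·y = [-120/83, 1276/249]
step 1: P' = (I − K·H)·P̄ = [204/83 -48/83; -48/83 25178/249]
step 2: x̄ = F·x = [-240/83, -1832/249]
step 2: P̄ = F·P·Fᵀ + Q = [1148/83 -624/83; -624/83 102506/249]
step 2: y = z − H·x̄ = [323/83]
step 2: S = H·P̄·Hᵀ + R = [1397/83]
step 2: K = P̄·Hᵀ·S⁻¹ = [1148/1397; -624/1397]
step 2: x' = x̄ + K·y = [428/1397, -38120/4191]
step 2: P' = (I − K·H)·P̄ = [3444/1397 -1872/1397; -1872/1397 1711238/4191]

step 0: x' = [14/5, -68/15], P' = [12/5 -8/5; -8/5 386/15]
step 1: x' = [-120/83, 1276/249], P' = [204/83 -48/83; -48/83 25178/249]
step 2: x' = [428/1397, -38120/4191], P' = [3444/1397 -1872/1397; -1872/1397 1711238/4191]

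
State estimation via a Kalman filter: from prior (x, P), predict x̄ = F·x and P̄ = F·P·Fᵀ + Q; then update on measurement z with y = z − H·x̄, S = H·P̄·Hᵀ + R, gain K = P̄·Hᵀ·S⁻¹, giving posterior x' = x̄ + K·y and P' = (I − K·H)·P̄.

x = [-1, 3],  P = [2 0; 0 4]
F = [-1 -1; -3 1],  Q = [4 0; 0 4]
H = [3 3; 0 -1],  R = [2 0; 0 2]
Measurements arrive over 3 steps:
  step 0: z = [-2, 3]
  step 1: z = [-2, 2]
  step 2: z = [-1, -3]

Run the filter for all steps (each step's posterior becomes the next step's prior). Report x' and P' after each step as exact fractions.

step 0: x̄ = F·x = [-2, 6]
step 0: P̄ = F·P·Fᵀ + Q = [10 2; 2 26]
step 0: y = z − H·x̄ = [-14, 9]
step 0: S = H·P̄·Hᵀ + R = [362 -84; -84 28]
step 0: K = P̄·Hᵀ·S⁻¹ = [3/11 115/154; 3/55 -589/770]
step 0: x' = x̄ + K·y = [139/154, -1269/770]
step 0: P' = (I − K·H)·P̄ = [129/77 -115/77; -115/77 589/385]
step 1: x̄ = F·x = [41/55, -1677/385]
step 1: P̄ = F·P·Fᵀ + Q = [232/55 28/55; 28/55 11384/385]
step 1: y = z − H·x̄ = [680/77, -907/385]
step 1: S = H·P̄·Hᵀ + R = [24274/77 -6948/77; -6948/77 12154/385]
step 1: K = P̄·Hᵀ·S⁻¹ = [38670/174197 107722/174197; 17370/174197 -113512/174197]
step 1: x' = x̄ + K·y = [217581/174197, -337961/174197]
step 1: P' = (I − K·H)·P̄ = [241224/174197 -215444/174197; -215444/174197 227024/174197]
step 2: x̄ = F·x = [120380/174197, -990704/174197]
step 2: P̄ = F·P·Fᵀ + Q = [734148/174197 65760/174197; 65760/174197 4387492/174197]
step 2: y = z − H·x̄ = [2436775/174197, -1513295/174197]
step 2: S = H·P̄·Hᵀ + R = [47626834/174197 -13359756/174197; -13359756/174197 4735886/174197]
step 2: K = P̄·Hᵀ·S⁻¹ = [15049458/67555951 41515908/67555951; 6679878/67555951 -43742534/67555951]
step 2: x' = x̄ + K·y = [-103453490/67555951, 89236708/67555951]
step 2: P' = (I − K·H)·P̄ = [93064788/67555951 -83031816/67555951; -83031816/67555951 87485068/67555951]

step 0: x' = [139/154, -1269/770], P' = [129/77 -115/77; -115/77 589/385]
step 1: x' = [217581/174197, -337961/174197], P' = [241224/174197 -215444/174197; -215444/174197 227024/174197]
step 2: x' = [-103453490/67555951, 89236708/67555951], P' = [93064788/67555951 -83031816/67555951; -83031816/67555951 87485068/67555951]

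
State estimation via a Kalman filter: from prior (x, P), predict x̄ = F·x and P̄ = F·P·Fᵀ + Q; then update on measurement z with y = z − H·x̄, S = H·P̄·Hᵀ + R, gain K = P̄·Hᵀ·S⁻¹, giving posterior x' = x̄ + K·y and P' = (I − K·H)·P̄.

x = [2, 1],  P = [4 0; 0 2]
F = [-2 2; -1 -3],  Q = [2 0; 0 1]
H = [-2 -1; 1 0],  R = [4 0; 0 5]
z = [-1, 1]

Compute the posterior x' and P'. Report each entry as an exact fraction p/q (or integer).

x' = [1936/1261, -3275/1261]
P' = [3430/1261 -5900/1261; -5900/1261 14428/1261]

x̄ = F·x = [-2, -5]
P̄ = F·P·Fᵀ + Q = [26 -4; -4 23]
y = z − H·x̄ = [-10, 3]
S = H·P̄·Hᵀ + R = [115 -48; -48 31]
K = P̄·Hᵀ·S⁻¹ = [-240/1261 686/1261; -657/1261 -1180/1261]
x' = x̄ + K·y = [1936/1261, -3275/1261]
P' = (I − K·H)·P̄ = [3430/1261 -5900/1261; -5900/1261 14428/1261]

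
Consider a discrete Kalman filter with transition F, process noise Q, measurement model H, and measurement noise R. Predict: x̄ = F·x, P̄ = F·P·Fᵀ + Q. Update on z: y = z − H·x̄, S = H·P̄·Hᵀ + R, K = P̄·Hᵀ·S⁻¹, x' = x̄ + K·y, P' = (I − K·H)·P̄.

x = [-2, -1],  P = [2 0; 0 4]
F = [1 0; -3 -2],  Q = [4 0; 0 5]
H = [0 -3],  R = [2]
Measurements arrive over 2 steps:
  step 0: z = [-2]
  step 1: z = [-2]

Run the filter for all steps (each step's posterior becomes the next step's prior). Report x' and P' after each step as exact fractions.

step 0: x' = [-310/353, 250/353], P' = [1794/353 -12/353; -12/353 78/353]
step 1: x' = [-116918/163417, 109334/163417], P' = [752242/163417 -10716/163417; -10716/163417 36158/163417]

step 0: x̄ = F·x = [-2, 8]
step 0: P̄ = F·P·Fᵀ + Q = [6 -6; -6 39]
step 0: y = z − H·x̄ = [22]
step 0: S = H·P̄·Hᵀ + R = [353]
step 0: K = P̄·Hᵀ·S⁻¹ = [18/353; -117/353]
step 0: x' = x̄ + K·y = [-310/353, 250/353]
step 0: P' = (I − K·H)·P̄ = [1794/353 -12/353; -12/353 78/353]
step 1: x̄ = F·x = [-310/353, 430/353]
step 1: P̄ = F·P·Fᵀ + Q = [3206/353 -5358/353; -5358/353 18079/353]
step 1: y = z − H·x̄ = [584/353]
step 1: S = H·P̄·Hᵀ + R = [163417/353]
step 1: K = P̄·Hᵀ·S⁻¹ = [16074/163417; -54237/163417]
step 1: x' = x̄ + K·y = [-116918/163417, 109334/163417]
step 1: P' = (I − K·H)·P̄ = [752242/163417 -10716/163417; -10716/163417 36158/163417]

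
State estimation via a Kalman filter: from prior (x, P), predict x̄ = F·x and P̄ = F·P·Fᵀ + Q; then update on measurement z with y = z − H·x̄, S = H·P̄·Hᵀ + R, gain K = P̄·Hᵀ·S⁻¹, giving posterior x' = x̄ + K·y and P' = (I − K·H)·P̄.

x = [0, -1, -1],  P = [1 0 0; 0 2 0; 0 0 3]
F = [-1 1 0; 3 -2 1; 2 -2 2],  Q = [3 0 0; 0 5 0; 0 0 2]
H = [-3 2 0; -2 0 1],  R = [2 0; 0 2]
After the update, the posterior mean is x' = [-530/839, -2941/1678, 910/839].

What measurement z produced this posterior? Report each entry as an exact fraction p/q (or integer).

z = [-2, 3]

x̄ = F·x = [-1, 1, 0]
P̄ = F·P·Fᵀ + Q = [6 -7 -6; -7 25 20; -6 20 26]
S = H·P̄·Hᵀ + R = [240 122; 122 76]
K = P̄·Hᵀ·S⁻¹ = [-59/839 -104/839; 312/839 -251/1678; -57/839 511/839]
x' − x̄ = [309/839, -4619/1678, 910/839] = K·y
y = (KᵀK)⁻¹·Kᵀ·(x' − x̄) = [-7, 1]
z = y + H·x̄ = [-7, 1] + [5, 2] = [-2, 3]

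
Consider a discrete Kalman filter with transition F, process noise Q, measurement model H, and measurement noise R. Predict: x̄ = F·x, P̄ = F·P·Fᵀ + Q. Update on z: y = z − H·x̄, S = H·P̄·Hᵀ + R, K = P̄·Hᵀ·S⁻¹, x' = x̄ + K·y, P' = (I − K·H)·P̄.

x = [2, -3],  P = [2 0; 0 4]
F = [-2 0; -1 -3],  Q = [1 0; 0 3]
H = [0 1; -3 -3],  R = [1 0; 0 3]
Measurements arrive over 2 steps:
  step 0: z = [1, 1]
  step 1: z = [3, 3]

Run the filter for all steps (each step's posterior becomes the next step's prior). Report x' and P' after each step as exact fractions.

step 0: x̄ = F·x = [-4, 7]
step 0: P̄ = F·P·Fᵀ + Q = [9 4; 4 41]
step 0: y = z − H·x̄ = [-6, 10]
step 0: S = H·P̄·Hᵀ + R = [42 -135; -135 525]
step 0: K = P̄·Hᵀ·S⁻¹ = [-211/255 -122/425; 44/51 -3/85]
step 0: x' = x̄ + K·y = [-162/85, 25/17]
step 0: P' = (I − K·H)·P̄ = [1421/1275 -211/255; -211/255 44/51]
step 1: x̄ = F·x = [324/85, -213/85]
step 1: P̄ = F·P·Fᵀ + Q = [6959/1275 -3488/1275; -3488/1275 8816/1275]
step 1: y = z − H·x̄ = [468/85, 588/85]
step 1: S = H·P̄·Hᵀ + R = [10091/1275 -5328/425; -5328/425 27672/425]
step 1: K = P̄·Hᵀ·S⁻¹ = [-14902/19027 -42047/152216; 15568/19027 -666/19027]
step 1: x' = x̄ + K·y = [-91761/38054, 33429/19027]
step 1: P' = (I − K·H)·P̄ = [161263/152216 -14902/19027; -14902/19027 15568/19027]

step 0: x' = [-162/85, 25/17], P' = [1421/1275 -211/255; -211/255 44/51]
step 1: x' = [-91761/38054, 33429/19027], P' = [161263/152216 -14902/19027; -14902/19027 15568/19027]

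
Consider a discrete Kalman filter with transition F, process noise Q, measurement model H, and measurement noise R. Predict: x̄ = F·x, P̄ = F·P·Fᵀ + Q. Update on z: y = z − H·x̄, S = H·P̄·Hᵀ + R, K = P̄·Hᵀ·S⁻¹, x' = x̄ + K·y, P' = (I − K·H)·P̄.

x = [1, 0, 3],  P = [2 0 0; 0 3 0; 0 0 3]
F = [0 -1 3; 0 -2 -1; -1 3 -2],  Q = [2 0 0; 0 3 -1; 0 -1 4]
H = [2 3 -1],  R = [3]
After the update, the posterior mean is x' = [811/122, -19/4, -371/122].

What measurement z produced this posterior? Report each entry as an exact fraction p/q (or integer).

z = [2]

x̄ = F·x = [9, -3, -7]
P̄ = F·P·Fᵀ + Q = [32 -3 -27; -3 18 -13; -27 -13 45]
S = H·P̄·Hᵀ + R = [488]
K = P̄·Hᵀ·S⁻¹ = [41/244; 1/8; -69/244]
x' − x̄ = [-287/122, -7/4, 483/122] = K·y
y = (KᵀK)⁻¹·Kᵀ·(x' − x̄) = [-14]
z = y + H·x̄ = [-14] + [16] = [2]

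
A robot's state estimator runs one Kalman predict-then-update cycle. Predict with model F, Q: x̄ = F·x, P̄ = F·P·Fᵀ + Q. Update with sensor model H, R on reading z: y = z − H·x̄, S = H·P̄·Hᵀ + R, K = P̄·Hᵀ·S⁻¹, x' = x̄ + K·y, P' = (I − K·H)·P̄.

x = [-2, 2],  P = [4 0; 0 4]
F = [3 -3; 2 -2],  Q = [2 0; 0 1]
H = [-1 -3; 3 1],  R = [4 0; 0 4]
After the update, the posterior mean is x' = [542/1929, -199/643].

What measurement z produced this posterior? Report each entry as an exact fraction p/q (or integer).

x̄ = F·x = [-12, -8]
P̄ = F·P·Fᵀ + Q = [74 48; 48 33]
S = H·P̄·Hᵀ + R = [663 -801; -801 991]
K = P̄·Hᵀ·S⁻¹ = [29/1929 183/643; -325/1286 -33/1286]
x' − x̄ = [23690/1929, 4945/643] = K·y
y = (KᵀK)⁻¹·Kᵀ·(x' − x̄) = [-35, 45]
z = y + H·x̄ = [-35, 45] + [36, -44] = [1, 1]

z = [1, 1]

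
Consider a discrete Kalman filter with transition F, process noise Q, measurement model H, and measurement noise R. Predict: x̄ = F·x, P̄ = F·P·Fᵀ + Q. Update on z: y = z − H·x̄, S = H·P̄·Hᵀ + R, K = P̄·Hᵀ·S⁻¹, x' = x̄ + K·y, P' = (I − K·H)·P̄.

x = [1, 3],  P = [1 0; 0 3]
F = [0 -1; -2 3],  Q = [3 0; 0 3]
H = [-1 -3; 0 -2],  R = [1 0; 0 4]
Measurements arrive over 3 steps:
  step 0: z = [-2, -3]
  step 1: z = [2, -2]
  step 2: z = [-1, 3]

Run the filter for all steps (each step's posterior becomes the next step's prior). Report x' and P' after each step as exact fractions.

step 0: x' = [-801/416, 1121/832], P' = [309/104 -189/208; -189/208 157/416]
step 1: x' = [-18614/10217, 7917/102170], P' = [75053/30651 -7559/10217; -7559/10217 16509/51085]
step 2: x' = [69527793/47682010, -13074087/47682010], P' = [58253091/23841005 -17587209/23841005; -17587209/23841005 15366877/47682010]

step 0: x̄ = F·x = [-3, 7]
step 0: P̄ = F·P·Fᵀ + Q = [6 -9; -9 34]
step 0: y = z − H·x̄ = [16, 11]
step 0: S = H·P̄·Hᵀ + R = [259 186; 186 140]
step 0: K = P̄·Hᵀ·S⁻¹ = [-51/208 189/416; -93/416 -157/832]
step 0: x' = x̄ + K·y = [-801/416, 1121/832]
step 0: P' = (I − K·H)·P̄ = [309/104 -189/208; -189/208 157/416]
step 1: x̄ = F·x = [-1121/832, 6567/832]
step 1: P̄ = F·P·Fᵀ + Q = [1405/416 -1227/416; -1227/416 12141/416]
step 1: y = z − H·x̄ = [5061/208, 5735/416]
step 1: S = H·P̄·Hᵀ + R = [6483/26 8799/52; 8799/52 12557/104]
step 1: K = P̄·Hᵀ·S⁻¹ = [-7022/30651 7559/20434; -11732/51085 -16509/102170]
step 1: x' = x̄ + K·y = [-18614/10217, 7917/102170]
step 1: P' = (I − K·H)·P̄ = [75053/30651 -7559/10217; -7559/10217 16509/51085]
step 2: x̄ = F·x = [-7917/102170, 396031/102170]
step 2: P̄ = F·P·Fᵀ + Q = [169764/51085 -125117/51085; -125117/51085 3767188/153255]
step 2: y = z − H·x̄ = [539003/51085, 549286/51085]
step 2: S = H·P̄·Hᵀ + R = [10771711/51085 7284142/51085; 7284142/51085 15681772/153255]
step 2: K = P̄·Hᵀ·S⁻¹ = [-5491464/23841005 17587209/47682010; -10926213/47682010 -15366877/95364020]
step 2: x' = x̄ + K·y = [69527793/47682010, -13074087/47682010]
step 2: P' = (I − K·H)·P̄ = [58253091/23841005 -17587209/23841005; -17587209/23841005 15366877/47682010]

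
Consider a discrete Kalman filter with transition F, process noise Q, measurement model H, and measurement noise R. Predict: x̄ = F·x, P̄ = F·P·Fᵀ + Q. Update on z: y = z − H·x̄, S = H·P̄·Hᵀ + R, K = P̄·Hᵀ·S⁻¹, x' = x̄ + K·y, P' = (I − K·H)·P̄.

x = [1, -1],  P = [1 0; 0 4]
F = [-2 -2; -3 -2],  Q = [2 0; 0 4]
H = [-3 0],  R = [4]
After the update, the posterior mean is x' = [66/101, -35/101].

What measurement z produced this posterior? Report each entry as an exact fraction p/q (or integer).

z = [-2]

x̄ = F·x = [0, -1]
P̄ = F·P·Fᵀ + Q = [22 22; 22 29]
S = H·P̄·Hᵀ + R = [202]
K = P̄·Hᵀ·S⁻¹ = [-33/101; -33/101]
x' − x̄ = [66/101, 66/101] = K·y
y = (KᵀK)⁻¹·Kᵀ·(x' − x̄) = [-2]
z = y + H·x̄ = [-2] + [0] = [-2]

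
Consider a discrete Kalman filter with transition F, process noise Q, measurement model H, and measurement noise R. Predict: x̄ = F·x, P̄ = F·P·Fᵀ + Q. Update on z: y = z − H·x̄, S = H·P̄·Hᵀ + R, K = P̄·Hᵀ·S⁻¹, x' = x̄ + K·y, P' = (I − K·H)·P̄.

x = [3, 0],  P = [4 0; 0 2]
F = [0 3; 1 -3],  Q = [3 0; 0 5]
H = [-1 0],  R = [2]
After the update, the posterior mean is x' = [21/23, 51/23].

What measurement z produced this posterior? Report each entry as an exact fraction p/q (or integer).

x̄ = F·x = [0, 3]
P̄ = F·P·Fᵀ + Q = [21 -18; -18 27]
S = H·P̄·Hᵀ + R = [23]
K = P̄·Hᵀ·S⁻¹ = [-21/23; 18/23]
x' − x̄ = [21/23, -18/23] = K·y
y = (KᵀK)⁻¹·Kᵀ·(x' − x̄) = [-1]
z = y + H·x̄ = [-1] + [0] = [-1]

z = [-1]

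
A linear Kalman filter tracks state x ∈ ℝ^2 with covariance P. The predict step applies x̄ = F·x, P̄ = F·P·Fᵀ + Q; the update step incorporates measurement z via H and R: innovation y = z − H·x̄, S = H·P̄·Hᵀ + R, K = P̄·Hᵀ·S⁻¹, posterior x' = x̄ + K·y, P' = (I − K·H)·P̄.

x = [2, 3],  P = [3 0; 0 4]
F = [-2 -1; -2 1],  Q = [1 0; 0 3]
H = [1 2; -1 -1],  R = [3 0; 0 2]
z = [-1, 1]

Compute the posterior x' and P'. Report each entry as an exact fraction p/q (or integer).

x' = [-190/61, 81/61]
P' = [2951/671 -1765/671; -1765/671 1409/671]

x̄ = F·x = [-7, -1]
P̄ = F·P·Fᵀ + Q = [17 8; 8 19]
y = z − H·x̄ = [8, -7]
S = H·P̄·Hᵀ + R = [128 -79; -79 54]
K = P̄·Hᵀ·S⁻¹ = [-193/671 -593/671; 351/671 178/671]
x' = x̄ + K·y = [-190/61, 81/61]
P' = (I − K·H)·P̄ = [2951/671 -1765/671; -1765/671 1409/671]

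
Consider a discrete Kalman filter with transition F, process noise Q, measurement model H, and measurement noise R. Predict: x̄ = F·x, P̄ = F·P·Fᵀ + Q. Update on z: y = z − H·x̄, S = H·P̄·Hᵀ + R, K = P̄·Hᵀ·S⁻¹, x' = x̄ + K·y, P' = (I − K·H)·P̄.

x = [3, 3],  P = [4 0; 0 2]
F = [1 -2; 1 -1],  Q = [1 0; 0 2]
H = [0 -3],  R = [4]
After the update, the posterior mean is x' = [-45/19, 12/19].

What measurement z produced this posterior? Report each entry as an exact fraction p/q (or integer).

z = [-2]

x̄ = F·x = [-3, 0]
P̄ = F·P·Fᵀ + Q = [13 8; 8 8]
S = H·P̄·Hᵀ + R = [76]
K = P̄·Hᵀ·S⁻¹ = [-6/19; -6/19]
x' − x̄ = [12/19, 12/19] = K·y
y = (KᵀK)⁻¹·Kᵀ·(x' − x̄) = [-2]
z = y + H·x̄ = [-2] + [0] = [-2]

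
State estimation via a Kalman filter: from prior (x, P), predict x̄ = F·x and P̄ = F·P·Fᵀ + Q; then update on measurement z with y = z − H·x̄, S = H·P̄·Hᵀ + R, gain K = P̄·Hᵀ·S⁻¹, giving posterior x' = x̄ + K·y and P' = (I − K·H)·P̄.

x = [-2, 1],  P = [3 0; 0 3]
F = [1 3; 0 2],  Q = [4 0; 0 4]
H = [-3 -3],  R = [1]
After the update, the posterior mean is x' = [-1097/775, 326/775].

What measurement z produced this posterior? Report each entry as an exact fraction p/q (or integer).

x̄ = F·x = [1, 2]
P̄ = F·P·Fᵀ + Q = [34 18; 18 16]
S = H·P̄·Hᵀ + R = [775]
K = P̄·Hᵀ·S⁻¹ = [-156/775; -102/775]
x' − x̄ = [-1872/775, -1224/775] = K·y
y = (KᵀK)⁻¹·Kᵀ·(x' − x̄) = [12]
z = y + H·x̄ = [12] + [-9] = [3]

z = [3]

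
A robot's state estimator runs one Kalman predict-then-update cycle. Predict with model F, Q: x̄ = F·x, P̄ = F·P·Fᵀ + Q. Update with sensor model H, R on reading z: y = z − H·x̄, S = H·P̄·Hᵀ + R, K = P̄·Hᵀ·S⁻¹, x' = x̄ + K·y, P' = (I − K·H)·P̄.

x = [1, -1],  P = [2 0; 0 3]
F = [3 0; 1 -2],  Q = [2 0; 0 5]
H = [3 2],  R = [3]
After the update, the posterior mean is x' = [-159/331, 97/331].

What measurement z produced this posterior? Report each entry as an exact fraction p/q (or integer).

x̄ = F·x = [3, 3]
P̄ = F·P·Fᵀ + Q = [20 6; 6 19]
S = H·P̄·Hᵀ + R = [331]
K = P̄·Hᵀ·S⁻¹ = [72/331; 56/331]
x' − x̄ = [-1152/331, -896/331] = K·y
y = (KᵀK)⁻¹·Kᵀ·(x' − x̄) = [-16]
z = y + H·x̄ = [-16] + [15] = [-1]

z = [-1]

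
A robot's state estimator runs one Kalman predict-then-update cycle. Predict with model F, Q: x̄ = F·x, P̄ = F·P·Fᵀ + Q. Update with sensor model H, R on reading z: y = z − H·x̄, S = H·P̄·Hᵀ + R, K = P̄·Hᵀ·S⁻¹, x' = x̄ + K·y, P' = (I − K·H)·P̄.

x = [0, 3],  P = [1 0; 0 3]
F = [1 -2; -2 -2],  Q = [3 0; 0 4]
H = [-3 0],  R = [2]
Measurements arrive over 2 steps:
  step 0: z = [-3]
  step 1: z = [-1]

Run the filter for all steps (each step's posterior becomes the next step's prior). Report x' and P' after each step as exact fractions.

step 0: x' = [66/73, -123/73], P' = [16/73 10/73; 10/73 1010/73]
step 1: x' = [13329/38261, -83106/38261], P' = [8470/38261 8056/38261; 8056/38261 345660/38261]

step 0: x̄ = F·x = [-6, -6]
step 0: P̄ = F·P·Fᵀ + Q = [16 10; 10 20]
step 0: y = z − H·x̄ = [-21]
step 0: S = H·P̄·Hᵀ + R = [146]
step 0: K = P̄·Hᵀ·S⁻¹ = [-24/73; -15/73]
step 0: x' = x̄ + K·y = [66/73, -123/73]
step 0: P' = (I − K·H)·P̄ = [16/73 10/73; 10/73 1010/73]
step 1: x̄ = F·x = [312/73, 114/73]
step 1: P̄ = F·P·Fᵀ + Q = [4235/73 4028/73; 4028/73 4476/73]
step 1: y = z − H·x̄ = [863/73]
step 1: S = H·P̄·Hᵀ + R = [38261/73]
step 1: K = P̄·Hᵀ·S⁻¹ = [-12705/38261; -12084/38261]
step 1: x' = x̄ + K·y = [13329/38261, -83106/38261]
step 1: P' = (I − K·H)·P̄ = [8470/38261 8056/38261; 8056/38261 345660/38261]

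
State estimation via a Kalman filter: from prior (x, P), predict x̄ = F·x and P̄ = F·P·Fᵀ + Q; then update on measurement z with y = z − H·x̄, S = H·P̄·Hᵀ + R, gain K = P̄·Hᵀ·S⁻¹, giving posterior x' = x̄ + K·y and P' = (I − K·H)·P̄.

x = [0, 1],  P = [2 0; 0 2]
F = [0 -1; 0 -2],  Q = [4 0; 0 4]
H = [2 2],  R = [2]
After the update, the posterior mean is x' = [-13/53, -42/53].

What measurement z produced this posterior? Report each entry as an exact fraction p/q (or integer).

x̄ = F·x = [-1, -2]
P̄ = F·P·Fᵀ + Q = [6 4; 4 12]
S = H·P̄·Hᵀ + R = [106]
K = P̄·Hᵀ·S⁻¹ = [10/53; 16/53]
x' − x̄ = [40/53, 64/53] = K·y
y = (KᵀK)⁻¹·Kᵀ·(x' − x̄) = [4]
z = y + H·x̄ = [4] + [-6] = [-2]

z = [-2]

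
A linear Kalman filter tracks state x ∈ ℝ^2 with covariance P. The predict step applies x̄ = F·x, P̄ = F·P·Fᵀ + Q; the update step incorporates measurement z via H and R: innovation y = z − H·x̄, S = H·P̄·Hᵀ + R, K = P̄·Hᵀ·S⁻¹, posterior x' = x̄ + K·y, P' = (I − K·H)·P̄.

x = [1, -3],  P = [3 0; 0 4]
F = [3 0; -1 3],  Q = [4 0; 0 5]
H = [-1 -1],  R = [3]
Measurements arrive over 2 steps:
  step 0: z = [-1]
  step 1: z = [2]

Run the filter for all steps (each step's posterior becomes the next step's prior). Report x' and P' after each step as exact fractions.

step 0: x' = [89/15, -16/3], P' = [344/15 -131/6; -131/6 283/12]
step 1: x' = [50627/3239, -57489/3239], P' = [500645/3239 -510527/3239; -510527/3239 529586/3239]

step 0: x̄ = F·x = [3, -10]
step 0: P̄ = F·P·Fᵀ + Q = [31 -9; -9 44]
step 0: y = z − H·x̄ = [-8]
step 0: S = H·P̄·Hᵀ + R = [60]
step 0: K = P̄·Hᵀ·S⁻¹ = [-11/30; -7/12]
step 0: x' = x̄ + K·y = [89/15, -16/3]
step 0: P' = (I − K·H)·P̄ = [344/15 -131/6; -131/6 283/12]
step 1: x̄ = F·x = [89/5, -329/15]
step 1: P̄ = F·P·Fᵀ + Q = [1052/5 -2653/10; -2653/10 22271/60]
step 1: y = z − H·x̄ = [-32/15]
step 1: S = H·P̄·Hᵀ + R = [3239/60]
step 1: K = P̄·Hᵀ·S⁻¹ = [3294/3239; -6353/3239]
step 1: x' = x̄ + K·y = [50627/3239, -57489/3239]
step 1: P' = (I − K·H)·P̄ = [500645/3239 -510527/3239; -510527/3239 529586/3239]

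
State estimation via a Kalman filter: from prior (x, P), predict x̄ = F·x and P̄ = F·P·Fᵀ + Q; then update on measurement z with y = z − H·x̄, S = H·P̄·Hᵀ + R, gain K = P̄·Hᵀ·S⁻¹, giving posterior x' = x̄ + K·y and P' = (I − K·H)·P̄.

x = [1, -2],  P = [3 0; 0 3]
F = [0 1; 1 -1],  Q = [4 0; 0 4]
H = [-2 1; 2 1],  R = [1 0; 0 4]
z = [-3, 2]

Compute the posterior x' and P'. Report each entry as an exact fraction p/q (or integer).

x' = [491/402, -71/201]
P' = [37/134 59/201; 59/201 70/67]

x̄ = F·x = [-2, 3]
P̄ = F·P·Fᵀ + Q = [7 -3; -3 10]
y = z − H·x̄ = [-10, 3]
S = H·P̄·Hᵀ + R = [51 -18; -18 30]
K = P̄·Hᵀ·S⁻¹ = [-52/201 85/402; 92/201 82/201]
x' = x̄ + K·y = [491/402, -71/201]
P' = (I − K·H)·P̄ = [37/134 59/201; 59/201 70/67]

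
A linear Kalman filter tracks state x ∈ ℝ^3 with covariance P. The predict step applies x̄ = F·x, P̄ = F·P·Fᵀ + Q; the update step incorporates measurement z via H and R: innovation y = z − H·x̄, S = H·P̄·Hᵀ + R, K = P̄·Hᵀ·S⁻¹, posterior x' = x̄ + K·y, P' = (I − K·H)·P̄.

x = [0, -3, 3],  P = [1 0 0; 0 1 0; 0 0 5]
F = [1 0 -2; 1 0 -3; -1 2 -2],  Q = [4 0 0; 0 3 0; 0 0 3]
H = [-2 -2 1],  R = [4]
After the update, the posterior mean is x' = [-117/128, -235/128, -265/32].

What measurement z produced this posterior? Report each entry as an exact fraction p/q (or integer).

z = [-3]

x̄ = F·x = [-6, -9, -12]
P̄ = F·P·Fᵀ + Q = [25 31 19; 31 49 29; 19 29 28]
S = H·P̄·Hᵀ + R = [384]
K = P̄·Hᵀ·S⁻¹ = [-31/128; -131/384; -17/96]
x' − x̄ = [651/128, 917/128, 119/32] = K·y
y = (KᵀK)⁻¹·Kᵀ·(x' − x̄) = [-21]
z = y + H·x̄ = [-21] + [18] = [-3]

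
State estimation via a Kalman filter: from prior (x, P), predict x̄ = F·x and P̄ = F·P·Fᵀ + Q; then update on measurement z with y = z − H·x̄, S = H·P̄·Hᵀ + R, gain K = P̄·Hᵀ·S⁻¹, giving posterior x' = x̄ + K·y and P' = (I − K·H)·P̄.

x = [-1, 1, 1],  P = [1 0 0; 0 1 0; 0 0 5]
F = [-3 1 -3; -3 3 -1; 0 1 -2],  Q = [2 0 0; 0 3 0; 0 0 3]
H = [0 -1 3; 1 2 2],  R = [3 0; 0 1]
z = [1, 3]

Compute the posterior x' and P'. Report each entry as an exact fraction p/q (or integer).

x' = [-1537/9183, 3206/3061, 1722/3061]
P' = [350539/55098 -14219/6122 -13261/18366; -14219/6122 7143/6122 789/6122; -13261/18366 789/6122 1707/6122]

x̄ = F·x = [1, 5, -1]
P̄ = F·P·Fᵀ + Q = [57 27 31; 27 26 13; 31 13 24]
y = z − H·x̄ = [9, -6]
S = H·P̄·Hᵀ + R = [167 210; 210 594]
K = P̄·Hᵀ·S⁻¹ = [479/9183 15031/55098; -796/3061 1645/6122; 722/3061 1715/18366]
x' = x̄ + K·y = [-1537/9183, 3206/3061, 1722/3061]
P' = (I − K·H)·P̄ = [350539/55098 -14219/6122 -13261/18366; -14219/6122 7143/6122 789/6122; -13261/18366 789/6122 1707/6122]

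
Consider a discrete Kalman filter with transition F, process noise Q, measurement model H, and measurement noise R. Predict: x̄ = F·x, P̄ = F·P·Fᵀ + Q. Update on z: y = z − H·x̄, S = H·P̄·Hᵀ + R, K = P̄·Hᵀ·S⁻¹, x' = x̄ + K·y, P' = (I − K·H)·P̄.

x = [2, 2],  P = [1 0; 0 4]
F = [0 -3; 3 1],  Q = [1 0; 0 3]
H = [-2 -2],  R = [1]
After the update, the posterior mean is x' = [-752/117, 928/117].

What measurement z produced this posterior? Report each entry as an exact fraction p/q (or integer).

z = [-3]

x̄ = F·x = [-6, 8]
P̄ = F·P·Fᵀ + Q = [37 -12; -12 16]
S = H·P̄·Hᵀ + R = [117]
K = P̄·Hᵀ·S⁻¹ = [-50/117; -8/117]
x' − x̄ = [-50/117, -8/117] = K·y
y = (KᵀK)⁻¹·Kᵀ·(x' − x̄) = [1]
z = y + H·x̄ = [1] + [-4] = [-3]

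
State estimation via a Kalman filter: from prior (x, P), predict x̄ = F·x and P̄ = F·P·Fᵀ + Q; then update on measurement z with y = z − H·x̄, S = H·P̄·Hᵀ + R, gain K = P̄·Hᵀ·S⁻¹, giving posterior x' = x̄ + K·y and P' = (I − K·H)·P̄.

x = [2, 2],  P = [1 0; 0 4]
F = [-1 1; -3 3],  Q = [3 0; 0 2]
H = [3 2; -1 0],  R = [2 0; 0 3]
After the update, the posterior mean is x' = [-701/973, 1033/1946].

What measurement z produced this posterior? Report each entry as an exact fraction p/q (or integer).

x̄ = F·x = [0, 0]
P̄ = F·P·Fᵀ + Q = [8 15; 15 47]
S = H·P̄·Hᵀ + R = [442 -54; -54 11]
K = P̄·Hᵀ·S⁻¹ = [81/973 -310/973; 719/1946 438/973]
x' − x̄ = [-701/973, 1033/1946] = K·y
y = (KᵀK)⁻¹·Kᵀ·(x' − x̄) = [-1, 2]
z = y + H·x̄ = [-1, 2] + [0, 0] = [-1, 2]

z = [-1, 2]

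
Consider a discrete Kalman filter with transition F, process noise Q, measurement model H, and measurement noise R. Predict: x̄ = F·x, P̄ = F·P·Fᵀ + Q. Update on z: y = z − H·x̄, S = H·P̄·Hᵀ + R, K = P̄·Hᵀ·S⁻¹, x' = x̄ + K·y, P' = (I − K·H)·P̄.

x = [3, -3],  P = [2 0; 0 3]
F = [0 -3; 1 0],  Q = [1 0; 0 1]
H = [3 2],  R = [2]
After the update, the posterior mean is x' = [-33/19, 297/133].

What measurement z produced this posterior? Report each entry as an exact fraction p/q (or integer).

x̄ = F·x = [9, 3]
P̄ = F·P·Fᵀ + Q = [28 0; 0 3]
S = H·P̄·Hᵀ + R = [266]
K = P̄·Hᵀ·S⁻¹ = [6/19; 3/133]
x' − x̄ = [-204/19, -102/133] = K·y
y = (KᵀK)⁻¹·Kᵀ·(x' − x̄) = [-34]
z = y + H·x̄ = [-34] + [33] = [-1]

z = [-1]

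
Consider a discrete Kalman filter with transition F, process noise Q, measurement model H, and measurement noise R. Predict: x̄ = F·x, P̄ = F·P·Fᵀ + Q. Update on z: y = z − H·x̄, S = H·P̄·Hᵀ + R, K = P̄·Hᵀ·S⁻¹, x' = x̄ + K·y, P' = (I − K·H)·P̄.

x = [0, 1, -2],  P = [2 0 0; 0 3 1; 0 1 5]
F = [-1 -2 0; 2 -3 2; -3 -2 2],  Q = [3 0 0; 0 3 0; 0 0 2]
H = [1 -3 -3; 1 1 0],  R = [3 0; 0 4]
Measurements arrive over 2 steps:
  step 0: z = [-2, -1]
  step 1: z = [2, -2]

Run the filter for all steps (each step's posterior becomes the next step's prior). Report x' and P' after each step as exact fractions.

step 0: x' = [-3546/10459, -15871/31377, 10566/10459], P' = [82086/10459 -63962/10459 90840/10459; -63962/10459 247438/31377 -103008/10459; 90840/10459 -103008/10459 135792/10459]
step 1: x' = [1232576357/2744352514, -7031884357/2744352514, 2823883596/1372176257], P' = [19444416015/2744352514 -18611550171/2744352514 12574135206/1372176257; -18611550171/2744352514 25933360287/2744352514 -15986453046/1372176257; 12574135206/1372176257 -15986453046/1372176257 20553496996/1372176257]

step 0: x̄ = F·x = [-2, -7, -6]
step 0: P̄ = F·P·Fᵀ + Q = [17 10 14; 10 46 16; 14 16 44]
step 0: y = z − H·x̄ = [-39, 8]
step 0: S = H·P̄·Hᵀ + R = [974 -231; -231 87]
step 0: K = P̄·Hᵀ·S⁻¹ = [484/10459 4531/10459; -792/10459 13888/31377; -2504/10459 -3042/10459]
step 0: x' = x̄ + K·y = [-3546/10459, -15871/31377, 10566/10459]
step 0: P' = (I − K·H)·P̄ = [82086/10459 -63962/10459 90840/10459; -63962/10459 247438/31377 -103008/10459; 90840/10459 -103008/10459 135792/10459]
step 1: x̄ = F·x = [42380/31377, 29911/10459, 127052/31377]
step 1: P̄ = F·P·Fᵀ + Q = [562597/31377 625018/10459 884494/31377; 625018/10459 4375563/10459 1074118/10459; 884494/31377 1074118/10459 1797652/31377]
step 1: y = z − H·x̄ = [670729/31377, -194867/31377]
step 1: S = H·P̄·Hᵀ + R = [176420881/31377 -54888122/31377; -54888122/31377 17564902/31377]
step 1: K = P̄·Hᵀ·S⁻¹ = [-27624118/1372176257 208216461/2744352514; -82152126/1372176257 1830452529/2744352514; -375665548/1372176257 -853079460/1372176257]
step 1: x' = x̄ + K·y = [1232576357/2744352514, -7031884357/2744352514, 2823883596/1372176257]
step 1: P' = (I − K·H)·P̄ = [19444416015/2744352514 -18611550171/2744352514 12574135206/1372176257; -18611550171/2744352514 25933360287/2744352514 -15986453046/1372176257; 12574135206/1372176257 -15986453046/1372176257 20553496996/1372176257]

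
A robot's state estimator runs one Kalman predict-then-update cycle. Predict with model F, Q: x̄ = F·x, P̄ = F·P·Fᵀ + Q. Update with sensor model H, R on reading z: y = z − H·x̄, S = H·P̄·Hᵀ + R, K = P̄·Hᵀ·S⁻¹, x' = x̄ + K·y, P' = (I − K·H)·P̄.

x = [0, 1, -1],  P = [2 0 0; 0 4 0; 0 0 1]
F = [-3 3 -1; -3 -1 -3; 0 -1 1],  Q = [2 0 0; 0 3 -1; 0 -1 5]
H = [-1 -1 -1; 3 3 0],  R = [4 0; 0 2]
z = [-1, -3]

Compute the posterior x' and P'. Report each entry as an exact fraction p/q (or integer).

x' = [-18379/12407, 6754/12407, 11636/12407]
P' = [187708/12407 -185080/12407 -22328/12407; -185080/12407 185166/12407 20382/12407; -22328/12407 20382/12407 35078/12407]

x̄ = F·x = [4, 2, -2]
P̄ = F·P·Fᵀ + Q = [57 9 -13; 9 34 0; -13 0 10]
y = z − H·x̄ = [3, -21]
S = H·P̄·Hᵀ + R = [97 -288; -288 983]
K = P̄·Hᵀ·S⁻¹ = [4925/12407 3942/12407; -5117/12407 129/12407; -8283/12407 -2919/12407]
x' = x̄ + K·y = [-18379/12407, 6754/12407, 11636/12407]
P' = (I − K·H)·P̄ = [187708/12407 -185080/12407 -22328/12407; -185080/12407 185166/12407 20382/12407; -22328/12407 20382/12407 35078/12407]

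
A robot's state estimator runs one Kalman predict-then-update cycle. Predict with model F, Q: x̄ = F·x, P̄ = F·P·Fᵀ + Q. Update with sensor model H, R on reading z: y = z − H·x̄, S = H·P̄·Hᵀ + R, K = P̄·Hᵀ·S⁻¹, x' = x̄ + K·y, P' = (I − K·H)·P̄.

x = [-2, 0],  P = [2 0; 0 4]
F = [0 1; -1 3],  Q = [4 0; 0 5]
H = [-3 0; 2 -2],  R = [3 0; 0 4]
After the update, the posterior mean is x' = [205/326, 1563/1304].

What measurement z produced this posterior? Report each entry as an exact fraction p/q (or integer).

z = [-2, -1]

x̄ = F·x = [0, 2]
P̄ = F·P·Fᵀ + Q = [8 12; 12 43]
S = H·P̄·Hᵀ + R = [75 24; 24 112]
K = P̄·Hᵀ·S⁻¹ = [-52/163 -1/326; -53/163 -631/1304]
x' − x̄ = [205/326, -1045/1304] = K·y
y = (KᵀK)⁻¹·Kᵀ·(x' − x̄) = [-2, 3]
z = y + H·x̄ = [-2, 3] + [0, -4] = [-2, -1]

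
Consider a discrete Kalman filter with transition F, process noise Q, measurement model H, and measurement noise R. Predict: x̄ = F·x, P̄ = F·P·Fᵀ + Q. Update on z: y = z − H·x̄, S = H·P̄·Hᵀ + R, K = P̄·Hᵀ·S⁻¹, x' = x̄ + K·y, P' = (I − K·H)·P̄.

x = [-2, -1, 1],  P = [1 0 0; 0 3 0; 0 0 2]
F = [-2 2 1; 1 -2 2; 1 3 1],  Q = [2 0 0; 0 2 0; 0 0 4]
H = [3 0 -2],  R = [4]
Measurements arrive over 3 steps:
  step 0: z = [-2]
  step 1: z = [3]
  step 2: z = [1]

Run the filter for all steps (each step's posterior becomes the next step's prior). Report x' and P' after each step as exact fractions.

step 0: x̄ = F·x = [3, 2, -4]
step 0: P̄ = F·P·Fᵀ + Q = [20 -10 18; -10 23 -13; 18 -13 34]
step 0: y = z − H·x̄ = [-19]
step 0: S = H·P̄·Hᵀ + R = [104]
step 0: K = P̄·Hᵀ·S⁻¹ = [3/13; -1/26; -7/52]
step 0: x' = x̄ + K·y = [-18/13, 71/26, -75/52]
step 0: P' = (I − K·H)·P̄ = [188/13 -118/13 276/13; -118/13 297/13 -176/13; 276/13 -176/13 835/26]
step 1: x̄ = F·x = [353/52, -253/26, 279/52]
step 1: P̄ = F·P·Fᵀ + Q = [3039/26 -2617/13 2279/26; -2617/13 6056/13 -753/13; 2279/26 -753/13 4237/26]
step 1: y = z − H·x̄ = [-345/52]
step 1: S = H·P̄·Hᵀ + R = [17055/26]
step 1: K = P̄·Hᵀ·S⁻¹ = [4559/17055; -282/379; -1637/17055]
step 1: x' = x̄ + K·y = [5702/1137, -1817/379, 13649/2274]
step 1: P' = (I − K·H)·P̄ = [1194064/17055 -26848/379 1781978/17055; -26848/379 38918/379 -39708/379; 1781978/17055 -39708/379 2676241/17055]
step 2: x̄ = F·x = [-10321/758, 30253/1137, -2551/758]
step 2: P̄ = F·P·Fᵀ + Q = [219595/379 -449100/379 109163/379; -449100/379 9038762/3411 -464732/1137; 109163/379 -464732/1137 588239/1895]
step 2: y = z − H·x̄ = [26619/758]
step 2: S = H·P̄·Hᵀ + R = [5692531/1895]
step 2: K = P̄·Hᵀ·S⁻¹ = [2202295/5692531; -15562180/17077593; 35459/437887]
step 2: x' = x̄ + K·y = [-171137/5692531, -92107373/17077593, -228452/437887]
step 2: P' = (I − K·H)·P̄ = [738867260/5692531 -2150513920/17077593 84915100/437887; -2150513920/17077593 2653600366/17077593 -245742040/1313661; 84915100/437887 -245742040/1313661 127301732/437887]

step 0: x' = [-18/13, 71/26, -75/52], P' = [188/13 -118/13 276/13; -118/13 297/13 -176/13; 276/13 -176/13 835/26]
step 1: x' = [5702/1137, -1817/379, 13649/2274], P' = [1194064/17055 -26848/379 1781978/17055; -26848/379 38918/379 -39708/379; 1781978/17055 -39708/379 2676241/17055]
step 2: x' = [-171137/5692531, -92107373/17077593, -228452/437887], P' = [738867260/5692531 -2150513920/17077593 84915100/437887; -2150513920/17077593 2653600366/17077593 -245742040/1313661; 84915100/437887 -245742040/1313661 127301732/437887]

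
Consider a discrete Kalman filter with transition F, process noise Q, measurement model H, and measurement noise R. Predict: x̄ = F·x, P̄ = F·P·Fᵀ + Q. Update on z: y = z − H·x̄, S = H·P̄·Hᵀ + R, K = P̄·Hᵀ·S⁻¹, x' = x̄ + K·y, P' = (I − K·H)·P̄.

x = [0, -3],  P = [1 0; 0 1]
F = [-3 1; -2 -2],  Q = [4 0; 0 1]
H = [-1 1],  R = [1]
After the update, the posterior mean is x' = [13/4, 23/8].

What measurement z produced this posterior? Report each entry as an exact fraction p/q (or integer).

z = [-1]

x̄ = F·x = [-3, 6]
P̄ = F·P·Fᵀ + Q = [14 4; 4 9]
S = H·P̄·Hᵀ + R = [16]
K = P̄·Hᵀ·S⁻¹ = [-5/8; 5/16]
x' − x̄ = [25/4, -25/8] = K·y
y = (KᵀK)⁻¹·Kᵀ·(x' − x̄) = [-10]
z = y + H·x̄ = [-10] + [9] = [-1]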